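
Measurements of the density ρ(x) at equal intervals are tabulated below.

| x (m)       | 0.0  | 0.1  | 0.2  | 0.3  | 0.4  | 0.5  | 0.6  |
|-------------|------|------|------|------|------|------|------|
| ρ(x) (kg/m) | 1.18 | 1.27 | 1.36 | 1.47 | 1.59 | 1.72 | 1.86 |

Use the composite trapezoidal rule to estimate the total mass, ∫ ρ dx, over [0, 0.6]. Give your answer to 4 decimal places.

0.8930

h = 0.1, n = 6.
(h/2)·[y₀ + 2y₁ + 2y₂ + 2y₃ + 2y₄ + 2y₅ + y₆] = 0.05·(17.86) = 0.8930.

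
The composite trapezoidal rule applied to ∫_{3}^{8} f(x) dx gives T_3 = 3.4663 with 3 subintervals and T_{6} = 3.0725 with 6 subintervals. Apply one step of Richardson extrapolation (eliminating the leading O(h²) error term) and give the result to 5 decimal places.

R = (4·T_{6} − T_3) / 3 = (4·3.0725 − 3.4663)/3 = (8.8237)/3 = 2.94123.

2.94123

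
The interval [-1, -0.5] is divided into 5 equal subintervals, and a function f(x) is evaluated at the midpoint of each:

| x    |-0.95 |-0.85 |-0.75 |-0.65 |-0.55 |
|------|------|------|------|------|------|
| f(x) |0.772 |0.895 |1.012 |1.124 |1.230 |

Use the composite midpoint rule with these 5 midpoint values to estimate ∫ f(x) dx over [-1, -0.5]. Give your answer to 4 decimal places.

h = 0.1, n = 5.
h·[y(m₁) + y(m₂) + y(m₃) + y(m₄) + y(m₅)] = 0.1·(5.033) = 0.5033.

0.5033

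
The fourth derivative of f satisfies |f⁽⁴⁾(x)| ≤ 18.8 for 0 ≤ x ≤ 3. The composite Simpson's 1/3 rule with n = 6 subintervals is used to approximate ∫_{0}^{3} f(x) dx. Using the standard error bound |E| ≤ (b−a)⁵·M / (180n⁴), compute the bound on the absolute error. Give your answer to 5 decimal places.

0.01958

|E| ≤ (3)⁵·18.8 / (180·6⁴) = 4568.4/233280 = 0.01958.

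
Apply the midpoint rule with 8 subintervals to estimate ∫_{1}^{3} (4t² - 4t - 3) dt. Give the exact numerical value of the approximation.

h = (3 − 1)/8 = 0.25.
Midpoints m₁,…,m₈ = 1.125, 1.375, 1.625, 1.875, 2.125, 2.375, 2.625, 2.875.
f(m₁)=-2.4375, f(m₂)=-0.9375, f(m₃)=1.0625, f(m₄)=3.5625, f(m₅)=6.5625, f(m₆)=10.0625, f(m₇)=14.0625, f(m₈)=18.5625.
h·[f(m₁) + f(m₂) + f(m₃) + f(m₄) + f(m₅) + f(m₆) + f(m₇) + f(m₈)] = 0.25·(50.5) = 12.625.

12.625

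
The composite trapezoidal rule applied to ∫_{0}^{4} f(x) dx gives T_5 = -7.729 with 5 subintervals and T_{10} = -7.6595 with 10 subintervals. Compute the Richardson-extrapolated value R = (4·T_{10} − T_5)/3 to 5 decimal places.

R = (4·T_{10} − T_5) / 3 = (4·(-7.6595) − (-7.729))/3 = (-22.9090)/3 = -7.63633.

-7.63633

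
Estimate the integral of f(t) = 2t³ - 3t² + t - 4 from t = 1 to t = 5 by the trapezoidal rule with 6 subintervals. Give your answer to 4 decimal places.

188.4444

h = (5 − 1)/6 = 0.666667.
Nodes t₀,…,t₆ = 1, 1.666667, 2.333333, 3, 3.666667, 4.333333, 5.
f(t) = 2t³ - 3t² + t - 4: f₀=-4, f₁=-1.407407, f₂=7.407407, f₃=26, f₄=57.925926, f₅=106.740741, f₆=176.
(h/2)·[f₀ + 2f₁ + 2f₂ + 2f₃ + 2f₄ + 2f₅ + f₆] = 0.333333·(565.333333) = 188.4444.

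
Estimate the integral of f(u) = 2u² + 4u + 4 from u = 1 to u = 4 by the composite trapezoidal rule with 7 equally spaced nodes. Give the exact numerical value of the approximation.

84.25

h = (4 − 1)/6 = 0.5.
Nodes u₀,…,u₆ = 1, 1.5, 2, 2.5, 3, 3.5, 4.
f(u) = 2u² + 4u + 4: f₀=10, f₁=14.5, f₂=20, f₃=26.5, f₄=34, f₅=42.5, f₆=52.
(h/2)·[f₀ + 2f₁ + 2f₂ + 2f₃ + 2f₄ + 2f₅ + f₆] = 0.25·(337) = 84.25.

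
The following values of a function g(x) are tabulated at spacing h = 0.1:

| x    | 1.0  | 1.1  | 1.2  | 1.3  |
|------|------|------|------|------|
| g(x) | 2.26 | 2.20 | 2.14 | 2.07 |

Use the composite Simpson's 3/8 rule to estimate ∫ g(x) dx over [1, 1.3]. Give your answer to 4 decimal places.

0.6506

h = 0.1, n = 3.
(3h/8)·[y₀ + 3y₁ + 3y₂ + y₃] = 0.0375·(17.35) = 0.6506.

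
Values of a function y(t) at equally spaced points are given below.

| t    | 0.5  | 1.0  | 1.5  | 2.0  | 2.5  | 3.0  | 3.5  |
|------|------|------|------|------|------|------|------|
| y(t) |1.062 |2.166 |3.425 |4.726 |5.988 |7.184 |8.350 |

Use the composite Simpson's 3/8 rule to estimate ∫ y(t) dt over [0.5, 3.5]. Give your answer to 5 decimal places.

h = 0.5, n = 6.
(3h/8)·[y₀ + 3y₁ + 3y₂ + 2y₃ + 3y₄ + 3y₅ + y₆] = 0.1875·(75.153) = 14.09119.

14.09119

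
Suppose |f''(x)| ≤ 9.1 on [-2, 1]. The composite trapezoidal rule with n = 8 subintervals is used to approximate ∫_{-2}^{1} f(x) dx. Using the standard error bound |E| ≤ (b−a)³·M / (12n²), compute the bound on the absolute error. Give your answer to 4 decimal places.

|E| ≤ (3)³·9.1 / (12·8²) = 245.7/768 = 0.3199.

0.3199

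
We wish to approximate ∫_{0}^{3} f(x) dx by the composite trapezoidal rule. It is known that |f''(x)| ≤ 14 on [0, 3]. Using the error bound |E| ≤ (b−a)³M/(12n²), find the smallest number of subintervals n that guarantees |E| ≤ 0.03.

33

Need 378/(12n²) ≤ 0.03.
n² ≥ 378/(12·0.03) = 1050 ⇒ n ≥ 32.4037, so the smallest n is 33.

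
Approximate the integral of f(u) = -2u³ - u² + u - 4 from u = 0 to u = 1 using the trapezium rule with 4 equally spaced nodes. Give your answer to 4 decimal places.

h = (1 − 0)/3 = 0.333333.
Nodes u₀,…,u₃ = 0, 0.333333, 0.666667, 1.
f(u) = -2u³ - u² + u - 4: f₀=-4, f₁=-3.851852, f₂=-4.370370, f₃=-6.
(h/2)·[f₀ + 2f₁ + 2f₂ + f₃] = 0.166667·(-26.444444) = -4.4074.

-4.4074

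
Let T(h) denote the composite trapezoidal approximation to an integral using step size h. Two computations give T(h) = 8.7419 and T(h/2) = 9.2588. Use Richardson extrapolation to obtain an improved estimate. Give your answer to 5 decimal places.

R = (4·T(h/2) − T(h)) / 3 = (4·9.2588 − 8.7419)/3 = (28.2933)/3 = 9.43110.

9.43110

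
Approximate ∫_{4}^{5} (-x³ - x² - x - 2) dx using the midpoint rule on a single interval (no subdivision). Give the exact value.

M = (b−a)·f(4.5) = 1·(-117.875) = -117.875.

-117.875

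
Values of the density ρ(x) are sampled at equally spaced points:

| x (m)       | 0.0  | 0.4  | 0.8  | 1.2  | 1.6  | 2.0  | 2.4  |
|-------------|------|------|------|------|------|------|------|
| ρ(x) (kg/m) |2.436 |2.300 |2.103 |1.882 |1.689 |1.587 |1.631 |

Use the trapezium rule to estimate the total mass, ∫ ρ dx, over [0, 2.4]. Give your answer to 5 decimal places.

4.63780

h = 0.4, n = 6.
(h/2)·[y₀ + 2y₁ + 2y₂ + 2y₃ + 2y₄ + 2y₅ + y₆] = 0.2·(23.189) = 4.63780.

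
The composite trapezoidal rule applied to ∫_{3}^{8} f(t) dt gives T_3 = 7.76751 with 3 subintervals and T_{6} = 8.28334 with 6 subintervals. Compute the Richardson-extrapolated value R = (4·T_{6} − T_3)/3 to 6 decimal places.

R = (4·T_{6} − T_3) / 3 = (4·8.28334 − 7.76751)/3 = (25.36585)/3 = 8.455283.

8.455283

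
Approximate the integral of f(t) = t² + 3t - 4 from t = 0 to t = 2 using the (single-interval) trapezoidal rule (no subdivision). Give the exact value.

T = (b−a)/2 · [f(0) + f(2)] = 1·[(-4) + 6] = 2.

2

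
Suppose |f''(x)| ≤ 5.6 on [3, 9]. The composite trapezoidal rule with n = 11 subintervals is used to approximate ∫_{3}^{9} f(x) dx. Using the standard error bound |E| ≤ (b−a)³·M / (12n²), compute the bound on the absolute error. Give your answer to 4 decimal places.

0.8331

|E| ≤ (6)³·5.6 / (12·11²) = 1209.6/1452 = 0.8331.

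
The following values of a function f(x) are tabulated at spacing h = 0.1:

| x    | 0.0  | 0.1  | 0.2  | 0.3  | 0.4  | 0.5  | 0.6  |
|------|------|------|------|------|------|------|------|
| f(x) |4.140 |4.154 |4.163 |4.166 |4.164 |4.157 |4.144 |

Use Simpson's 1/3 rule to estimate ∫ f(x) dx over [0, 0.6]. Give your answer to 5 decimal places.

2.49487

h = 0.1, n = 6.
(h/3)·[y₀ + 4y₁ + 2y₂ + 4y₃ + 2y₄ + 4y₅ + y₆] = 0.033333·(74.846) = 2.49487.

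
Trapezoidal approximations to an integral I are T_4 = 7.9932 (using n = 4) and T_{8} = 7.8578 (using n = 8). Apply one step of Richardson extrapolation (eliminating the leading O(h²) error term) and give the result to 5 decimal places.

R = (4·T_{8} − T_4) / 3 = (4·7.8578 − 7.9932)/3 = (23.4380)/3 = 7.81267.

7.81267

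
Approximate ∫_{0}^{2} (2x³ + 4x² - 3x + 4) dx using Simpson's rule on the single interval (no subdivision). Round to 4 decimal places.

20.6667

S = (b−a)/6 · [f(0) + 4f(1) + f(2)] = 0.333333·[4 + 4·7 + 30] = 20.6667.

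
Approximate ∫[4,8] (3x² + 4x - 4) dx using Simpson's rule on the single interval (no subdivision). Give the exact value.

S = (b−a)/6 · [f(4) + 4f(6) + f(8)] = 0.666667·[60 + 4·128 + 220] = 528.

528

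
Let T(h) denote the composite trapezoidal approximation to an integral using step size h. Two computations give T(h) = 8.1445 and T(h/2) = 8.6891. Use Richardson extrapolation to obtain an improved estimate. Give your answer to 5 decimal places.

8.87063

R = (4·T(h/2) − T(h)) / 3 = (4·8.6891 − 8.1445)/3 = (26.6119)/3 = 8.87063.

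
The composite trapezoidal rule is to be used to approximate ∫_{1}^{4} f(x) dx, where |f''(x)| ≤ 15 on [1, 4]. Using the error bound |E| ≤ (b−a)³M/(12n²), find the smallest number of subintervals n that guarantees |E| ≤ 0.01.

Need 405/(12n²) ≤ 0.01.
n² ≥ 405/(12·0.01) = 3375 ⇒ n ≥ 58.0948, so the smallest n is 59.

59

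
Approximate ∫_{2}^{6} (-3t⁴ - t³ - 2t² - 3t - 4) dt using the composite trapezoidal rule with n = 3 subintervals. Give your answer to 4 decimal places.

h = (6 − 2)/3 = 1.333333.
Nodes t₀,…,t₃ = 2, 3.333333, 4.666667, 6.
f(t) = -3t⁴ - t³ - 2t² - 3t - 4: f₀=-74, f₁=-443.629630, f₂=-1586, f₃=-4198.
(h/2)·[f₀ + 2f₁ + 2f₂ + f₃] = 0.666667·(-8331.259259) = -5554.1728.

-5554.1728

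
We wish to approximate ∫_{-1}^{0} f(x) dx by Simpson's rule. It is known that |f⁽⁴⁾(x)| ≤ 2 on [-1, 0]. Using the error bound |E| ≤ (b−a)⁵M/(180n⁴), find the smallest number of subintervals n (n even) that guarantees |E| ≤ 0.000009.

6

Need 2/(180n⁴) ≤ 0.000009.
n⁴ ≥ 2/(180·0.000009) = 1234.57 ⇒ n ≥ 5.9276, so the smallest even n is 6. (n must be even for Simpson's rule.)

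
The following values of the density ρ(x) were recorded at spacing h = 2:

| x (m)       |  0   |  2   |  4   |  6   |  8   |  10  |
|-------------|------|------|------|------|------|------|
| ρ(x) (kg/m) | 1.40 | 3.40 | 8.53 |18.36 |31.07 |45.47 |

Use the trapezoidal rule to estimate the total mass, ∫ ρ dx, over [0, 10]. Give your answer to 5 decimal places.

h = 2, n = 5.
(h/2)·[y₀ + 2y₁ + 2y₂ + 2y₃ + 2y₄ + y₅] = 1·(169.59) = 169.59000.

169.59000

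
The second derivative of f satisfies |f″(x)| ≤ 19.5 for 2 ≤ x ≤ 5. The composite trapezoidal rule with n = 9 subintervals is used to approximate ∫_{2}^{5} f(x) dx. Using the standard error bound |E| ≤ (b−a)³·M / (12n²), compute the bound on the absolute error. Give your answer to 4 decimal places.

|E| ≤ (3)³·19.5 / (12·9²) = 526.5/972 = 0.5417.

0.5417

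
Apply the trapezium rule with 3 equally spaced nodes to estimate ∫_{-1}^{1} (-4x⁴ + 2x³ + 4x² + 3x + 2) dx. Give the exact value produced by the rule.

4

h = (1 − (-1))/2 = 1.
Nodes x₀,…,x₂ = -1, 0, 1.
f(x) = -4x⁴ + 2x³ + 4x² + 3x + 2: f₀=-3, f₁=2, f₂=7.
(h/2)·[f₀ + 2f₁ + f₂] = 0.5·(8) = 4.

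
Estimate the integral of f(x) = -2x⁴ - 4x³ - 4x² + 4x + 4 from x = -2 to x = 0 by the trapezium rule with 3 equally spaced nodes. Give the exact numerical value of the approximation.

h = (0 − (-2))/2 = 1.
Nodes x₀,…,x₂ = -2, -1, 0.
f(x) = -2x⁴ - 4x³ - 4x² + 4x + 4: f₀=-20, f₁=-2, f₂=4.
(h/2)·[f₀ + 2f₁ + f₂] = 0.5·(-20) = -10.

-10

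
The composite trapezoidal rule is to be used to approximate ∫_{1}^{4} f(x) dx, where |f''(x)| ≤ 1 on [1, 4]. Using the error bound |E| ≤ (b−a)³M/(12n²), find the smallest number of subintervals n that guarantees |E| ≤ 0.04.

8

Need 27/(12n²) ≤ 0.04.
n² ≥ 27/(12·0.04) = 56.25 ⇒ n ≥ 7.5000, so the smallest n is 8.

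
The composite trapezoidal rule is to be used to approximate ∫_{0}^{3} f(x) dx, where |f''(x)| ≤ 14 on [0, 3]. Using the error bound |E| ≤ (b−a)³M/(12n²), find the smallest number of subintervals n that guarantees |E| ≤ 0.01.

Need 378/(12n²) ≤ 0.01.
n² ≥ 378/(12·0.01) = 3150 ⇒ n ≥ 56.1249, so the smallest n is 57.

57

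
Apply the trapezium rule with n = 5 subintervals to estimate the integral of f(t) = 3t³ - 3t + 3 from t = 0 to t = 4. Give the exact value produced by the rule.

h = (4 − 0)/5 = 0.8.
Nodes t₀,…,t₅ = 0, 0.8, 1.6, 2.4, 3.2, 4.
f(t) = 3t³ - 3t + 3: f₀=3, f₁=2.136, f₂=10.488, f₃=37.272, f₄=91.704, f₅=183.
(h/2)·[f₀ + 2f₁ + 2f₂ + 2f₃ + 2f₄ + f₅] = 0.4·(469.2) = 187.68.

187.68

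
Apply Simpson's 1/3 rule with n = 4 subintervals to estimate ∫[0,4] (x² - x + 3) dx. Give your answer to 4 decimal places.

h = (4 − 0)/4 = 1.
Nodes x₀,…,x₄ = 0, 1, 2, 3, 4.
f(x) = x² - x + 3: f₀=3, f₁=3, f₂=5, f₃=9, f₄=15.
(h/3)·[f₀ + 4f₁ + 2f₂ + 4f₃ + f₄] = 0.333333·(76) = 25.3333.

25.3333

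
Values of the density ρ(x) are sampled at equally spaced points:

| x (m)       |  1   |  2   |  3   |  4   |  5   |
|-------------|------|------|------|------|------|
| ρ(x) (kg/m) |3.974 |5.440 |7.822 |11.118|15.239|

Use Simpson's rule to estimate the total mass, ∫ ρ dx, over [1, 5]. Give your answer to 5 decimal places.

h = 1, n = 4.
(h/3)·[y₀ + 4y₁ + 2y₂ + 4y₃ + y₄] = 0.333333·(101.089) = 33.69633.

33.69633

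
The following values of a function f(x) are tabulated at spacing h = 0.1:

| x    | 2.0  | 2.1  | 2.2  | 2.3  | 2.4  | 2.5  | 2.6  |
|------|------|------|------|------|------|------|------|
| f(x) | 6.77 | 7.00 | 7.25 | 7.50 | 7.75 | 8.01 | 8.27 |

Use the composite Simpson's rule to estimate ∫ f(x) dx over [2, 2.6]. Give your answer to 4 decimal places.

4.5027

h = 0.1, n = 6.
(h/3)·[y₀ + 4y₁ + 2y₂ + 4y₃ + 2y₄ + 4y₅ + y₆] = 0.033333·(135.08) = 4.5027.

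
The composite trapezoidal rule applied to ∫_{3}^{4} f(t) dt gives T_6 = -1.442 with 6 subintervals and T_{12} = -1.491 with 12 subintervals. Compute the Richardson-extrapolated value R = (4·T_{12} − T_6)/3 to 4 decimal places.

-1.5073

R = (4·T_{12} − T_6) / 3 = (4·(-1.491) − (-1.442))/3 = (-4.522)/3 = -1.5073.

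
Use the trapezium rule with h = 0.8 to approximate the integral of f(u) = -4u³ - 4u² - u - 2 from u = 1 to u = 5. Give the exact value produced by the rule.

h = (5 − 1)/5 = 0.8.
Nodes u₀,…,u₅ = 1, 1.8, 2.6, 3.4, 4.2, 5.
f(u) = -4u³ - 4u² - u - 2: f₀=-11, f₁=-40.088, f₂=-101.944, f₃=-208.856, f₄=-373.112, f₅=-607.
(h/2)·[f₀ + 2f₁ + 2f₂ + 2f₃ + 2f₄ + f₅] = 0.4·(-2066) = -826.4.

-826.4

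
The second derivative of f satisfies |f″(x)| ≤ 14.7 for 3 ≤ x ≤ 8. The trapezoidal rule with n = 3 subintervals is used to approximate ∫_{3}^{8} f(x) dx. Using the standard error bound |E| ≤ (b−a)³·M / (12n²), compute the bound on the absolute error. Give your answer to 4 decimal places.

17.0139

|E| ≤ (5)³·14.7 / (12·3²) = 1837.5/108 = 17.0139.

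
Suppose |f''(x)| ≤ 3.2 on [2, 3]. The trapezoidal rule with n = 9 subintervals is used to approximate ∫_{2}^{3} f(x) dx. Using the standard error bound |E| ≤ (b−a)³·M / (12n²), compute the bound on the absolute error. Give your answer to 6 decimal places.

|E| ≤ (1)³·3.2 / (12·9²) = 3.2/972 = 0.003292.

0.003292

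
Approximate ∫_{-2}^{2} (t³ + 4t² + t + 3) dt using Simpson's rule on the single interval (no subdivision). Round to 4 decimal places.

S = (b−a)/6 · [f(-2) + 4f(0) + f(2)] = 0.666667·[9 + 4·3 + 29] = 33.3333.

33.3333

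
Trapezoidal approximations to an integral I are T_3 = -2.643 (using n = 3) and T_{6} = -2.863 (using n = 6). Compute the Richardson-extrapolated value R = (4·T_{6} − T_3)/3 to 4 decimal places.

R = (4·T_{6} − T_3) / 3 = (4·(-2.863) − (-2.643))/3 = (-8.809)/3 = -2.9363.

-2.9363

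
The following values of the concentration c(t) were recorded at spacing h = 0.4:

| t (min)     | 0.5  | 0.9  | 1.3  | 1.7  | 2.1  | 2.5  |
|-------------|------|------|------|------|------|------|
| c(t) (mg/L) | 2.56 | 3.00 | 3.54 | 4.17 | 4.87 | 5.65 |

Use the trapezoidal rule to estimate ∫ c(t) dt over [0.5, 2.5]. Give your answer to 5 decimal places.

h = 0.4, n = 5.
(h/2)·[y₀ + 2y₁ + 2y₂ + 2y₃ + 2y₄ + y₅] = 0.2·(39.37) = 7.87400.

7.87400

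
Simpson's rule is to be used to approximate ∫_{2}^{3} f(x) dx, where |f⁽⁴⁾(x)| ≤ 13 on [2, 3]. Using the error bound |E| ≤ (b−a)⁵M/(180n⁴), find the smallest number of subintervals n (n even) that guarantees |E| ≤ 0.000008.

10

Need 13/(180n⁴) ≤ 0.000008.
n⁴ ≥ 13/(180·0.000008) = 9027.78 ⇒ n ≥ 9.7475, so the smallest even n is 10. (n must be even for Simpson's rule.)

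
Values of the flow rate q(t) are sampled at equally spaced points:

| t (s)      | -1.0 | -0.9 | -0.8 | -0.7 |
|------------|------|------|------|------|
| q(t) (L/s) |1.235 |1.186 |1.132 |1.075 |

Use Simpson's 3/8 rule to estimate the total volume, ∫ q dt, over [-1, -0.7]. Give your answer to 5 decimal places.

0.34740

h = 0.1, n = 3.
(3h/8)·[y₀ + 3y₁ + 3y₂ + y₃] = 0.0375·(9.264) = 0.34740.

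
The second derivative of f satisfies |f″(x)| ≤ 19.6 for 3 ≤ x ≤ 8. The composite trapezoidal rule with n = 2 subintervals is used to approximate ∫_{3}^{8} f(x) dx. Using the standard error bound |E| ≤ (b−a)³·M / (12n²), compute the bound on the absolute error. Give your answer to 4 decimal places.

|E| ≤ (5)³·19.6 / (12·2²) = 2450/48 = 51.0417.

51.0417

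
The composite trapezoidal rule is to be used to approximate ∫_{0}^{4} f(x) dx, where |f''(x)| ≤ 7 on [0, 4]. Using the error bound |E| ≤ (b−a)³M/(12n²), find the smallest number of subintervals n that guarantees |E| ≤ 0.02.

44

Need 448/(12n²) ≤ 0.02.
n² ≥ 448/(12·0.02) = 1866.67 ⇒ n ≥ 43.2049, so the smallest n is 44.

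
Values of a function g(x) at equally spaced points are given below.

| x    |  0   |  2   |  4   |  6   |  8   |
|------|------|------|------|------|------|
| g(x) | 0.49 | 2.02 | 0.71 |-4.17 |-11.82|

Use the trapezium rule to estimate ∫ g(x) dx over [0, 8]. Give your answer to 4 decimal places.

h = 2, n = 4.
(h/2)·[y₀ + 2y₁ + 2y₂ + 2y₃ + y₄] = 1·(-14.21) = -14.2100.

-14.2100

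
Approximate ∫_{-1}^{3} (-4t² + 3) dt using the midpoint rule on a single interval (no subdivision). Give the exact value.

M = (b−a)·f(1) = 4·(-1) = -4.

-4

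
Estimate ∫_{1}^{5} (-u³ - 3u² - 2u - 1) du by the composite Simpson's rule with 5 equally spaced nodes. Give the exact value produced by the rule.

h = (5 − 1)/4 = 1.
Nodes u₀,…,u₄ = 1, 2, 3, 4, 5.
f(u) = -u³ - 3u² - 2u - 1: f₀=-7, f₁=-25, f₂=-61, f₃=-121, f₄=-211.
(h/3)·[f₀ + 4f₁ + 2f₂ + 4f₃ + f₄] = 0.333333·(-924) = -308.

-308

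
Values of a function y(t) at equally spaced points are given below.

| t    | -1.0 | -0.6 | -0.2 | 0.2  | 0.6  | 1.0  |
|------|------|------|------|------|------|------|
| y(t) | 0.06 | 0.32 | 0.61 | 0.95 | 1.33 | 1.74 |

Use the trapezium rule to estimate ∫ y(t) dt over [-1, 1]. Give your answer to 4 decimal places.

1.6440

h = 0.4, n = 5.
(h/2)·[y₀ + 2y₁ + 2y₂ + 2y₃ + 2y₄ + y₅] = 0.2·(8.22) = 1.6440.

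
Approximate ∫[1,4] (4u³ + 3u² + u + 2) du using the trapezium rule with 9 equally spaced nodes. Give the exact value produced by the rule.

h = (4 − 1)/8 = 0.375.
Nodes u₀,…,u₈ = 1, 1.375, 1.75, 2.125, 2.5, 2.875, 3.25, 3.625, 4.
f(u) = 4u³ + 3u² + u + 2: f₀=10, f₁=19.4453125, f₂=34.375, f₃=56.0546875, f₄=85.75, f₅=124.7265625, f₆=174.25, f₇=235.5859375, f₈=310.
(h/2)·[f₀ + 2f₁ + 2f₂ + 2f₃ + 2f₄ + 2f₅ + 2f₆ + 2f₇ + f₈] = 0.1875·(1780.375) = 333.8203125.

333.8203125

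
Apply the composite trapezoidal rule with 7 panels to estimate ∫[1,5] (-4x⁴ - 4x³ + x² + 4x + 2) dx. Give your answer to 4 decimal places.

-3087.4152

h = (5 − 1)/7 = 0.571429.
Nodes x₀,…,x₇ = 1, 1.571429, 2.142857, 2.714286, 3.285714, 3.857143, 4.428571, 5.
f(x) = -4x⁴ - 4x³ + x² + 4x + 2: f₀=-1, f₁=-29.158267, f₂=-108.535194, f₃=-276.875052, f₄=-582.157851, f₅=-1082.599334, f₆=-1846.650979, f₇=-2953.
(h/2)·[f₀ + 2f₁ + 2f₂ + 2f₃ + 2f₄ + 2f₅ + 2f₆ + f₇] = 0.285714·(-10805.953353) = -3087.4152.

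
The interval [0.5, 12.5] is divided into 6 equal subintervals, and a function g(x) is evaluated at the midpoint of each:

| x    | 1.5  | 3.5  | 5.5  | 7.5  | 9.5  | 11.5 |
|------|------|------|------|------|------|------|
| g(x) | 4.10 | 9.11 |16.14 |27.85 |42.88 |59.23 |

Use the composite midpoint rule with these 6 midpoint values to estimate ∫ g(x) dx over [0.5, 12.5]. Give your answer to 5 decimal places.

h = 2, n = 6.
h·[y(m₁) + y(m₂) + y(m₃) + y(m₄) + y(m₅) + y(m₆)] = 2·(159.31) = 318.62000.

318.62000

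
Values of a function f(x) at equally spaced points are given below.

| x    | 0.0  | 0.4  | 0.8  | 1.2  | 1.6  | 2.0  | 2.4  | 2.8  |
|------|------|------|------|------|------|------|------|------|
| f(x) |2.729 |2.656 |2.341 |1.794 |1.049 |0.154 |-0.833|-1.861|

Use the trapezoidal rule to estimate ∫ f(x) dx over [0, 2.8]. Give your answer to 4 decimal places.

3.0380

h = 0.4, n = 7.
(h/2)·[y₀ + 2y₁ + 2y₂ + 2y₃ + 2y₄ + 2y₅ + 2y₆ + y₇] = 0.2·(15.190) = 3.0380.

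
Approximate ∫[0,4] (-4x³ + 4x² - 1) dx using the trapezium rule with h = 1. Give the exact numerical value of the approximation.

-188

h = (4 − 0)/4 = 1.
Nodes x₀,…,x₄ = 0, 1, 2, 3, 4.
f(x) = -4x³ + 4x² - 1: f₀=-1, f₁=-1, f₂=-17, f₃=-73, f₄=-193.
(h/2)·[f₀ + 2f₁ + 2f₂ + 2f₃ + f₄] = 0.5·(-376) = -188.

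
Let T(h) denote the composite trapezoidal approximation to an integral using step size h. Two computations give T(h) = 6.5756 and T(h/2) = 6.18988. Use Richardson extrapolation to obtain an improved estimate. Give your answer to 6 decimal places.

6.061307

R = (4·T(h/2) − T(h)) / 3 = (4·6.18988 − 6.5756)/3 = (18.18392)/3 = 6.061307.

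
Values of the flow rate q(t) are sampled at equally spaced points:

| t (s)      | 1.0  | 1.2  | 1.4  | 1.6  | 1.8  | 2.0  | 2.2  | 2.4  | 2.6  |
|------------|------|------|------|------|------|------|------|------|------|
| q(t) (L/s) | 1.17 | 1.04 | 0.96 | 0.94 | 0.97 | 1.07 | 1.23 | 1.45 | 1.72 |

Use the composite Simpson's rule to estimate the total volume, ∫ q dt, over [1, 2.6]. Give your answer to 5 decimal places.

h = 0.2, n = 8.
(h/3)·[y₀ + 4y₁ + 2y₂ + 4y₃ + 2y₄ + 4y₅ + 2y₆ + 4y₇ + y₈] = 0.066667·(27.21) = 1.81400.

1.81400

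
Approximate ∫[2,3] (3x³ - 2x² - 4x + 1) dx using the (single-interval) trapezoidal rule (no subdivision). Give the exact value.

T = (b−a)/2 · [f(2) + f(3)] = 0.5·[9 + 52] = 30.5.

30.5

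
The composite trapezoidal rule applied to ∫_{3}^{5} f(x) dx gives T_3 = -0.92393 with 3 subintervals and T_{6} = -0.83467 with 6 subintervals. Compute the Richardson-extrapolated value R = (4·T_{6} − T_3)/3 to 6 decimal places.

R = (4·T_{6} − T_3) / 3 = (4·(-0.83467) − (-0.92393))/3 = (-2.41475)/3 = -0.804917.

-0.804917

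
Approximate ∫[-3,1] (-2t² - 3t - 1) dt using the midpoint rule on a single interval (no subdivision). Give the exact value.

M = (b−a)·f(-1) = 4·(0) = 0.

0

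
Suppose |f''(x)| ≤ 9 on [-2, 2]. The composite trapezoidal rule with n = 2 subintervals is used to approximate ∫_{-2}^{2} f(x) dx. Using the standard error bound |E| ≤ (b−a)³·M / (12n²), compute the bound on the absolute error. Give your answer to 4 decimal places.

|E| ≤ (4)³·9 / (12·2²) = 576/48 = 12.0000.

12.0000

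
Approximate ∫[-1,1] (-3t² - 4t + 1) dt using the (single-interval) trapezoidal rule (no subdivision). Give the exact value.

-4

T = (b−a)/2 · [f(-1) + f(1)] = 1·[2 + (-6)] = -4.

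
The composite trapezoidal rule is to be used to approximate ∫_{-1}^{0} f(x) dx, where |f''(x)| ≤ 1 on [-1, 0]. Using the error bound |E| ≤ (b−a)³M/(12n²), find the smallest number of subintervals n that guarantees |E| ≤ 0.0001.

29

Need 1/(12n²) ≤ 0.0001.
n² ≥ 1/(12·0.0001) = 833.333 ⇒ n ≥ 28.8675, so the smallest n is 29.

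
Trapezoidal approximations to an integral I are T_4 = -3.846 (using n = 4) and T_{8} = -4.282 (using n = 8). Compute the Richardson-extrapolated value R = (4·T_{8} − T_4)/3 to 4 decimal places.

-4.4273

R = (4·T_{8} − T_4) / 3 = (4·(-4.282) − (-3.846))/3 = (-13.282)/3 = -4.4273.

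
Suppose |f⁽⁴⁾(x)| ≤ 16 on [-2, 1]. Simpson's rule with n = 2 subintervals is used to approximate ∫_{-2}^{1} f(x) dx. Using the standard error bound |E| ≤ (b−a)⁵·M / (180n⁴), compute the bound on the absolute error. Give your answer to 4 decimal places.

1.3500

|E| ≤ (3)⁵·16 / (180·2⁴) = 3888/2880 = 1.3500.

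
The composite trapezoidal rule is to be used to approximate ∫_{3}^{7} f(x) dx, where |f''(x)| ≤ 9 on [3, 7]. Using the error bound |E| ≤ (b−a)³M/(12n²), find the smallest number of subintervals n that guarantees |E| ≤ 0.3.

Need 576/(12n²) ≤ 0.3.
n² ≥ 576/(12·0.3) = 160 ⇒ n ≥ 12.6491, so the smallest n is 13.

13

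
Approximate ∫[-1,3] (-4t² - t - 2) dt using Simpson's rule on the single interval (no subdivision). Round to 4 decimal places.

-49.3333

S = (b−a)/6 · [f(-1) + 4f(1) + f(3)] = 0.666667·[(-5) + 4·(-7) + (-41)] = -49.3333.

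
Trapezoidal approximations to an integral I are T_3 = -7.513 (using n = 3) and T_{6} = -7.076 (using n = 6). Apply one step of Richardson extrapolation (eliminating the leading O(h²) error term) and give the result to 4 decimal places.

R = (4·T_{6} − T_3) / 3 = (4·(-7.076) − (-7.513))/3 = (-20.791)/3 = -6.9303.

-6.9303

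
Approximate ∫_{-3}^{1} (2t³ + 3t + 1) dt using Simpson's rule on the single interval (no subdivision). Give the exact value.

S = (b−a)/6 · [f(-3) + 4f(-1) + f(1)] = 0.666667·[(-62) + 4·(-4) + 6] = -48.

-48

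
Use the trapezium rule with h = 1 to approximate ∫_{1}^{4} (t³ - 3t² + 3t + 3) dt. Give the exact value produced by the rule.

34.5

h = (4 − 1)/3 = 1.
Nodes t₀,…,t₃ = 1, 2, 3, 4.
f(t) = t³ - 3t² + 3t + 3: f₀=4, f₁=5, f₂=12, f₃=31.
(h/2)·[f₀ + 2f₁ + 2f₂ + f₃] = 0.5·(69) = 34.5.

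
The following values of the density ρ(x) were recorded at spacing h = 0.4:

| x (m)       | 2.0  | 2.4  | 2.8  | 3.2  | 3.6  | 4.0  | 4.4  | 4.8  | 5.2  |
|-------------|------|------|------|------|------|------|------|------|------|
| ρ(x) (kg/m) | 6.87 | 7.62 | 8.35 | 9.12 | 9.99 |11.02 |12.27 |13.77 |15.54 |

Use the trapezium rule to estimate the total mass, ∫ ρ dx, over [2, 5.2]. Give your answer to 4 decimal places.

h = 0.4, n = 8.
(h/2)·[y₀ + 2y₁ + 2y₂ + 2y₃ + 2y₄ + 2y₅ + 2y₆ + 2y₇ + y₈] = 0.2·(166.69) = 33.3380.

33.3380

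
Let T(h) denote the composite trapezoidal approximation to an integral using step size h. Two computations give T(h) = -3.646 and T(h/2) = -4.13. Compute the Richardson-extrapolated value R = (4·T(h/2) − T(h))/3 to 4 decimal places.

R = (4·T(h/2) − T(h)) / 3 = (4·(-4.13) − (-3.646))/3 = (-12.874)/3 = -4.2913.

-4.2913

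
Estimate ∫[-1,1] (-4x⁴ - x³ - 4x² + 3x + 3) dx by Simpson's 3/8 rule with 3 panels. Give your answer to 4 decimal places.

h = (1 − (-1))/3 = 0.666667.
Nodes x₀,…,x₃ = -1, -0.333333, 0.333333, 1.
f(x) = -4x⁴ - x³ - 4x² + 3x + 3: f₀=-7, f₁=1.543210, f₂=3.469136, f₃=-3.
(3h/8)·[f₀ + 3f₁ + 3f₂ + f₃] = 0.25·(5.037037) = 1.2593.

1.2593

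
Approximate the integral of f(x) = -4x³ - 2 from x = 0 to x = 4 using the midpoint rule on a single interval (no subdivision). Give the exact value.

-136

M = (b−a)·f(2) = 4·(-34) = -136.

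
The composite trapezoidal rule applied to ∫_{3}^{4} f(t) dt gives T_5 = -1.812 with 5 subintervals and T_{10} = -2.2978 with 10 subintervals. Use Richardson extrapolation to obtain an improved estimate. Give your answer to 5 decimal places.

R = (4·T_{10} − T_5) / 3 = (4·(-2.2978) − (-1.812))/3 = (-7.3792)/3 = -2.45973.

-2.45973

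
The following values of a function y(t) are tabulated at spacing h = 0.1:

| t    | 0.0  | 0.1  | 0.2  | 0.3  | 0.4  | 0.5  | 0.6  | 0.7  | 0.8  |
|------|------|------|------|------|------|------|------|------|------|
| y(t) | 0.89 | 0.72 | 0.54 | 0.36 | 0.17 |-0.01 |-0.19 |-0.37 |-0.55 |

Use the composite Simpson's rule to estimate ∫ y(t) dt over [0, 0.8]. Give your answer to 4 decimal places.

h = 0.1, n = 8.
(h/3)·[y₀ + 4y₁ + 2y₂ + 4y₃ + 2y₄ + 4y₅ + 2y₆ + 4y₇ + y₈] = 0.033333·(4.18) = 0.1393.

0.1393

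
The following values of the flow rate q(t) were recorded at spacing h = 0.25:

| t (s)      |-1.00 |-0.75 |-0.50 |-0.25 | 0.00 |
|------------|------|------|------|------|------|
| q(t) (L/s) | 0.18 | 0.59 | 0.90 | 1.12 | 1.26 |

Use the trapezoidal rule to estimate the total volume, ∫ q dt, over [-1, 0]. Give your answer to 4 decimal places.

h = 0.25, n = 4.
(h/2)·[y₀ + 2y₁ + 2y₂ + 2y₃ + y₄] = 0.125·(6.66) = 0.8325.

0.8325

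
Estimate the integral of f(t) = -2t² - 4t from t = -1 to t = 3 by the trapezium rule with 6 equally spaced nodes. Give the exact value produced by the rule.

h = (3 − (-1))/5 = 0.8.
Nodes t₀,…,t₅ = -1, -0.2, 0.6, 1.4, 2.2, 3.
f(t) = -2t² - 4t: f₀=2, f₁=0.72, f₂=-3.12, f₃=-9.52, f₄=-18.48, f₅=-30.
(h/2)·[f₀ + 2f₁ + 2f₂ + 2f₃ + 2f₄ + f₅] = 0.4·(-88.8) = -35.52.

-35.52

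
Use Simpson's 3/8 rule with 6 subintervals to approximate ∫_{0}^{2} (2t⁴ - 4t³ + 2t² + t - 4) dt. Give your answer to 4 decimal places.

h = (2 − 0)/6 = 0.333333.
Nodes t₀,…,t₆ = 0, 0.333333, 0.666667, 1, 1.333333, 1.666667, 2.
f(t) = 2t⁴ - 4t³ + 2t² + t - 4: f₀=-4, f₁=-3.567901, f₂=-3.234568, f₃=-3, f₄=-2.271605, f₅=0.135802, f₆=6.
(3h/8)·[f₀ + 3f₁ + 3f₂ + 2f₃ + 3f₄ + 3f₅ + f₆] = 0.125·(-30.814815) = -3.8519.

-3.8519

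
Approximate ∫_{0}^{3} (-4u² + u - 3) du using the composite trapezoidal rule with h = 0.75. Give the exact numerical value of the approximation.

h = (3 − 0)/4 = 0.75.
Nodes u₀,…,u₄ = 0, 0.75, 1.5, 2.25, 3.
f(u) = -4u² + u - 3: f₀=-3, f₁=-4.5, f₂=-10.5, f₃=-21, f₄=-36.
(h/2)·[f₀ + 2f₁ + 2f₂ + 2f₃ + f₄] = 0.375·(-111) = -41.625.

-41.625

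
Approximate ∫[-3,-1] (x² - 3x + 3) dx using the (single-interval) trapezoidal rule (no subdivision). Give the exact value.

T = (b−a)/2 · [f(-3) + f(-1)] = 1·[21 + 7] = 28.

28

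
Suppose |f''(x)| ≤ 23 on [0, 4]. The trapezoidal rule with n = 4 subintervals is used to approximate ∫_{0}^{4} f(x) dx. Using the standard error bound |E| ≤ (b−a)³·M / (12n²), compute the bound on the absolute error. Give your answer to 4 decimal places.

7.6667

|E| ≤ (4)³·23 / (12·4²) = 1472/192 = 7.6667.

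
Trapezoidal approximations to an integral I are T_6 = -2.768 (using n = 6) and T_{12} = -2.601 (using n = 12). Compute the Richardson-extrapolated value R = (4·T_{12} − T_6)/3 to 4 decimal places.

-2.5453

R = (4·T_{12} − T_6) / 3 = (4·(-2.601) − (-2.768))/3 = (-7.636)/3 = -2.5453.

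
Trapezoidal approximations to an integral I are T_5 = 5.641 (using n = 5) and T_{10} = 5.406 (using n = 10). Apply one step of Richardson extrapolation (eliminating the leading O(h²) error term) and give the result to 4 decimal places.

5.3277

R = (4·T_{10} − T_5) / 3 = (4·5.406 − 5.641)/3 = (15.983)/3 = 5.3277.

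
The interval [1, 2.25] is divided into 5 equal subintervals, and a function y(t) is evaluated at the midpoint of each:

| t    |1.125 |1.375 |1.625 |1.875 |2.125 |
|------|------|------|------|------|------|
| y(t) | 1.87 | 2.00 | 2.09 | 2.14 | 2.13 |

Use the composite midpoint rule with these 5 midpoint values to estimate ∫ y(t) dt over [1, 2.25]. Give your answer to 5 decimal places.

2.55750

h = 0.25, n = 5.
h·[y(m₁) + y(m₂) + y(m₃) + y(m₄) + y(m₅)] = 0.25·(10.23) = 2.55750.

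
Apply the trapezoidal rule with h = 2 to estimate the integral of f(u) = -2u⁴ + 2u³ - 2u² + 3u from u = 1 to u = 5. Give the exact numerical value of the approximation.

h = (5 − 1)/2 = 2.
Nodes u₀,…,u₂ = 1, 3, 5.
f(u) = -2u⁴ + 2u³ - 2u² + 3u: f₀=1, f₁=-117, f₂=-1035.
(h/2)·[f₀ + 2f₁ + f₂] = 1·(-1268) = -1268.

-1268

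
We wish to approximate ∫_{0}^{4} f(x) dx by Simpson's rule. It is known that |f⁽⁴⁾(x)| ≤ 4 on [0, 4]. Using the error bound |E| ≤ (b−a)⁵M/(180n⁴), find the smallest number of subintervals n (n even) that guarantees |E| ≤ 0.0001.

22

Need 4096/(180n⁴) ≤ 0.0001.
n⁴ ≥ 4096/(180·0.0001) = 227556 ⇒ n ≥ 21.8410, so the smallest even n is 22. (n must be even for Simpson's rule.)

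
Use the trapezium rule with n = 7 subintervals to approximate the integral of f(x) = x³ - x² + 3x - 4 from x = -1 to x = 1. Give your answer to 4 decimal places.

-8.6939

h = (1 − (-1))/7 = 0.285714.
Nodes x₀,…,x₇ = -1, -0.714286, -0.428571, -0.142857, 0.142857, 0.428571, 0.714286, 1.
f(x) = x³ - x² + 3x - 4: f₀=-9, f₁=-7.017493, f₂=-5.548105, f₃=-4.451895, f₄=-3.588921, f₅=-2.819242, f₆=-2.002915, f₇=-1.
(h/2)·[f₀ + 2f₁ + 2f₂ + 2f₃ + 2f₄ + 2f₅ + 2f₆ + f₇] = 0.142857·(-60.857143) = -8.6939.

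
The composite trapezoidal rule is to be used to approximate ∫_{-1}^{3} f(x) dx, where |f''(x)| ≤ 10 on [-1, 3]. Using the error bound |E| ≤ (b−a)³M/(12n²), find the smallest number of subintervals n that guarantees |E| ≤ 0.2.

Need 640/(12n²) ≤ 0.2.
n² ≥ 640/(12·0.2) = 266.667 ⇒ n ≥ 16.3299, so the smallest n is 17.

17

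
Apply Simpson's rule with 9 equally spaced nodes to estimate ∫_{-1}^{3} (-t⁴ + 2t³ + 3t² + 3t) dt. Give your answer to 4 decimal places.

31.1667

h = (3 − (-1))/8 = 0.5.
Nodes t₀,…,t₈ = -1, -0.5, 0, 0.5, 1, 1.5, 2, 2.5, 3.
f(t) = -t⁴ + 2t³ + 3t² + 3t: f₀=-3, f₁=-1.0625, f₂=0, f₃=2.4375, f₄=7, f₅=12.9375, f₆=18, f₇=18.4375, f₈=9.
(h/3)·[f₀ + 4f₁ + 2f₂ + 4f₃ + 2f₄ + 4f₅ + 2f₆ + 4f₇ + f₈] = 0.166667·(187) = 31.1667.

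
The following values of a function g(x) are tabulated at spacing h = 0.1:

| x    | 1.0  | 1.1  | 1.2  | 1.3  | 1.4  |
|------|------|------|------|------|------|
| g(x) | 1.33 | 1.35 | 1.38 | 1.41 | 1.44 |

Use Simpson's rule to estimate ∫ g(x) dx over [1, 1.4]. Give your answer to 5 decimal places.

h = 0.1, n = 4.
(h/3)·[y₀ + 4y₁ + 2y₂ + 4y₃ + y₄] = 0.033333·(16.57) = 0.55233.

0.55233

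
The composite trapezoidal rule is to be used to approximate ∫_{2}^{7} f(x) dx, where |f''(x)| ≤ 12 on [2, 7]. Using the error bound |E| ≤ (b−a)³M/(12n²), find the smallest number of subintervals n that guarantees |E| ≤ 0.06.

46

Need 1500/(12n²) ≤ 0.06.
n² ≥ 1500/(12·0.06) = 2083.33 ⇒ n ≥ 45.6435, so the smallest n is 46.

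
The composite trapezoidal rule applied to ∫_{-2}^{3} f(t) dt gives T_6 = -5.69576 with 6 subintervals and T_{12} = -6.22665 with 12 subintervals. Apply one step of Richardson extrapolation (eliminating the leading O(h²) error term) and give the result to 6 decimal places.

-6.403613

R = (4·T_{12} − T_6) / 3 = (4·(-6.22665) − (-5.69576))/3 = (-19.21084)/3 = -6.403613.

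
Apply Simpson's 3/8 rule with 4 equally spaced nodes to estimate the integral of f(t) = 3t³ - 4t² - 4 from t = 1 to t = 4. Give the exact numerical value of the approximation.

95.25

h = (4 − 1)/3 = 1.
Nodes t₀,…,t₃ = 1, 2, 3, 4.
f(t) = 3t³ - 4t² - 4: f₀=-5, f₁=4, f₂=41, f₃=124.
(3h/8)·[f₀ + 3f₁ + 3f₂ + f₃] = 0.375·(254) = 95.25.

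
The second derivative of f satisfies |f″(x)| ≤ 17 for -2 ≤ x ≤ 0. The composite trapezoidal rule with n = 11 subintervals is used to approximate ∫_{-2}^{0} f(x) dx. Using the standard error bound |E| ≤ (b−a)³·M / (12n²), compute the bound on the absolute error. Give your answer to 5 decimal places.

|E| ≤ (2)³·17 / (12·11²) = 136/1452 = 0.09366.

0.09366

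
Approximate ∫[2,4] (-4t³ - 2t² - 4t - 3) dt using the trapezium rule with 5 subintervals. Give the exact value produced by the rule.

h = (4 − 2)/5 = 0.4.
Nodes t₀,…,t₅ = 2, 2.4, 2.8, 3.2, 3.6, 4.
f(t) = -4t³ - 2t² - 4t - 3: f₀=-51, f₁=-79.416, f₂=-117.688, f₃=-167.352, f₄=-229.944, f₅=-307.
(h/2)·[f₀ + 2f₁ + 2f₂ + 2f₃ + 2f₄ + f₅] = 0.2·(-1546.8) = -309.36.

-309.36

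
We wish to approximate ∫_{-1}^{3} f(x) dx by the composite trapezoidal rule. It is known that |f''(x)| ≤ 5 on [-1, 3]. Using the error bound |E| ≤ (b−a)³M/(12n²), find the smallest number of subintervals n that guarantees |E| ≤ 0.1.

Need 320/(12n²) ≤ 0.1.
n² ≥ 320/(12·0.1) = 266.667 ⇒ n ≥ 16.3299, so the smallest n is 17.

17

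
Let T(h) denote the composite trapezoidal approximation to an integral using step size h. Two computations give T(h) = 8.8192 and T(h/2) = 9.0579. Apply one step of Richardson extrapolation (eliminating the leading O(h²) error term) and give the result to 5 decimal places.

9.13747

R = (4·T(h/2) − T(h)) / 3 = (4·9.0579 − 8.8192)/3 = (27.4124)/3 = 9.13747.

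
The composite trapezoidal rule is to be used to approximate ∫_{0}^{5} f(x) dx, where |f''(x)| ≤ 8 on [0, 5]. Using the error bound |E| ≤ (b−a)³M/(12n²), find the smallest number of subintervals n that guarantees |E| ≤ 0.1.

Need 1000/(12n²) ≤ 0.1.
n² ≥ 1000/(12·0.1) = 833.333 ⇒ n ≥ 28.8675, so the smallest n is 29.

29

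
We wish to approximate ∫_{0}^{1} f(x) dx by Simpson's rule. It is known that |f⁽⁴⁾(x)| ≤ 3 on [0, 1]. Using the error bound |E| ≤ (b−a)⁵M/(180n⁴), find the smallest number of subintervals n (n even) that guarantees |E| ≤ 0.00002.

6

Need 3/(180n⁴) ≤ 0.00002.
n⁴ ≥ 3/(180·0.00002) = 833.333 ⇒ n ≥ 5.3728, so the smallest even n is 6. (n must be even for Simpson's rule.)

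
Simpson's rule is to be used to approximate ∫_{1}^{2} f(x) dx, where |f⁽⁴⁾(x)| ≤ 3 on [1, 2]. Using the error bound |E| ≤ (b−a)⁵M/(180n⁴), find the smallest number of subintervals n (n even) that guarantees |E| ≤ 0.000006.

Need 3/(180n⁴) ≤ 0.000006.
n⁴ ≥ 3/(180·0.000006) = 2777.78 ⇒ n ≥ 7.2598, so the smallest even n is 8. (n must be even for Simpson's rule.)

8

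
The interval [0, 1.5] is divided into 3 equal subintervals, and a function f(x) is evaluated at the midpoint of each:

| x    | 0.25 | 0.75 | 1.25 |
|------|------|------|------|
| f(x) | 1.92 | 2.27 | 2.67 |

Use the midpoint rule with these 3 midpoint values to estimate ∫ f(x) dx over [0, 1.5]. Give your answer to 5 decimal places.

h = 0.5, n = 3.
h·[y(m₁) + y(m₂) + y(m₃)] = 0.5·(6.86) = 3.43000.

3.43000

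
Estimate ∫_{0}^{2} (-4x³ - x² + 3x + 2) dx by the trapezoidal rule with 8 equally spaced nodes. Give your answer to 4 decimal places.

-9.0204

h = (2 − 0)/7 = 0.285714.
Nodes x₀,…,x₇ = 0, 0.285714, 0.571429, 0.857143, 1.142857, 1.428571, 1.714286, 2.
f(x) = -4x³ - x² + 3x + 2: f₀=2, f₁=2.682216, f₂=2.641399, f₃=1.317784, f₄=-1.848397, f₅=-7.416910, f₆=-15.947522, f₇=-28.
(h/2)·[f₀ + 2f₁ + 2f₂ + 2f₃ + 2f₄ + 2f₅ + 2f₆ + f₇] = 0.142857·(-63.142857) = -9.0204.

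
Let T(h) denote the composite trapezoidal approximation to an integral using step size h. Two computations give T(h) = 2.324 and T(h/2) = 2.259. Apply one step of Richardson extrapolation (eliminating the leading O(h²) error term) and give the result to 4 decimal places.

2.2373

R = (4·T(h/2) − T(h)) / 3 = (4·2.259 − 2.324)/3 = (6.712)/3 = 2.2373.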